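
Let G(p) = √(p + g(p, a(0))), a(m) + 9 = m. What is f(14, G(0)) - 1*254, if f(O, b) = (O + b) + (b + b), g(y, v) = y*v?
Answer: -240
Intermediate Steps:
a(m) = -9 + m
g(y, v) = v*y
G(p) = 2*√2*√(-p) (G(p) = √(p + (-9 + 0)*p) = √(p - 9*p) = √(-8*p) = 2*√2*√(-p))
f(O, b) = O + 3*b (f(O, b) = (O + b) + 2*b = O + 3*b)
f(14, G(0)) - 1*254 = (14 + 3*(2*√2*√(-1*0))) - 1*254 = (14 + 3*(2*√2*√0)) - 254 = (14 + 3*(2*√2*0)) - 254 = (14 + 3*0) - 254 = (14 + 0) - 254 = 14 - 254 = -240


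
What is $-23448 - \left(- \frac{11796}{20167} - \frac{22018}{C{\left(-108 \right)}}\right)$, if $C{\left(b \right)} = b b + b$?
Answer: $- \frac{2731986289057}{116524926} \approx -23446.0$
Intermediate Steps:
$C{\left(b \right)} = b + b^{2}$ ($C{\left(b \right)} = b^{2} + b = b + b^{2}$)
$-23448 - \left(- \frac{11796}{20167} - \frac{22018}{C{\left(-108 \right)}}\right) = -23448 - \left(- \frac{11796}{20167} - \frac{22018}{\left(-108\right) \left(1 - 108\right)}\right) = -23448 - \left(\left(-11796\right) \frac{1}{20167} - \frac{22018}{\left(-108\right) \left(-107\right)}\right) = -23448 - \left(- \frac{11796}{20167} - \frac{22018}{11556}\right) = -23448 - \left(- \frac{11796}{20167} - \frac{11009}{5778}\right) = -23448 - - \frac{290175791}{116524926} = -23448 + \frac{290175791}{116524926} = - \frac{2731986289057}{116524926}$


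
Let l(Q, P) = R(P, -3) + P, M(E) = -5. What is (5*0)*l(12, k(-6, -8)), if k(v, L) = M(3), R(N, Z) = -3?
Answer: 0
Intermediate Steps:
k(v, L) = -5
l(Q, P) = -3 + P
(5*0)*l(12, k(-6, -8)) = (5*0)*(-3 - 5) = 0*(-8) = 0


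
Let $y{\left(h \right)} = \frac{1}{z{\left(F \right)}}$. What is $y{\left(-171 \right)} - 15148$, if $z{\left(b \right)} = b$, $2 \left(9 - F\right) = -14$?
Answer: $- \frac{242367}{16} \approx -15148.0$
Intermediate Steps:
$F = 16$ ($F = 9 - -7 = 9 + 7 = 16$)
$y{\left(h \right)} = \frac{1}{16}$
$y{\left(-171 \right)} - 15148 = \frac{1}{16} - 15148 = - \frac{242367}{16}$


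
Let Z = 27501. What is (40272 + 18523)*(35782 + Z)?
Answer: 3720723985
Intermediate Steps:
(40272 + 18523)*(35782 + Z) = (40272 + 18523)*(35782 + 27501) = 58795*63283 = 3720723985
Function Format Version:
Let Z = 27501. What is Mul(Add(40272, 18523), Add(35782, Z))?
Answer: 3720723985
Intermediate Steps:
Mul(Add(40272, 18523), Add(35782, Z)) = Mul(Add(40272, 18523), Add(35782, 27501)) = Mul(58795, 63283) = 3720723985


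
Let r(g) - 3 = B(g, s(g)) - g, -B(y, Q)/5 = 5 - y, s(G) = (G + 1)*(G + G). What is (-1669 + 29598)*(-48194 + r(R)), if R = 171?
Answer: -1327521228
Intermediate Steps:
s(G) = 2*G*(1 + G) (s(G) = (1 + G)*(2*G) = 2*G*(1 + G))
B(y, Q) = -25 + 5*y (B(y, Q) = -5*(5 - y) = -25 + 5*y)
r(g) = -22 + 4*g (r(g) = 3 + ((-25 + 5*g) - g) = 3 + (-25 + 4*g) = -22 + 4*g)
(-1669 + 29598)*(-48194 + r(R)) = (-1669 + 29598)*(-48194 + (-22 + 4*171)) = 27929*(-48194 + (-22 + 684)) = 27929*(-48194 + 662) = 27929*(-47532) = -1327521228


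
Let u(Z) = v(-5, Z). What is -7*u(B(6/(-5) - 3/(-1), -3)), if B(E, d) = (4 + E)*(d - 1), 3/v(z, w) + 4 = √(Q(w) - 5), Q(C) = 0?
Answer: 4 + I*√5 ≈ 4.0 + 2.2361*I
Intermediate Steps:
v(z, w) = 3/(-4 + I*√5) (v(z, w) = 3/(-4 + √(0 - 5)) = 3/(-4 + √(-5)) = 3/(-4 + I*√5))
B(E, d) = (-1 + d)*(4 + E) (B(E, d) = (4 + E)*(-1 + d) = (-1 + d)*(4 + E))
u(Z) = -4/7 - I*√5/7
-7*u(B(6/(-5) - 3/(-1), -3)) = -7*(-4/7 - I*√5/7) = 4 + I*√5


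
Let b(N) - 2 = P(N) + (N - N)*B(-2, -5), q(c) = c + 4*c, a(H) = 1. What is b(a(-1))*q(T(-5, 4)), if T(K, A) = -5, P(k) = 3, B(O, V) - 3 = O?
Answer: -125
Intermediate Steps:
B(O, V) = 3 + O
q(c) = 5*c
b(N) = 5 (b(N) = 2 + (3 + (N - N)*(3 - 2)) = 2 + (3 + 0*1) = 2 + (3 + 0) = 2 + 3 = 5)
b(a(-1))*q(T(-5, 4)) = 5*(5*(-5)) = 5*(-25) = -125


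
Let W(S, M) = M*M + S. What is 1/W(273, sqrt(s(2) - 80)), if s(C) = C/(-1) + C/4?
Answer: 2/383 ≈ 0.0052219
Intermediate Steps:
s(C) = -3*C/4 (s(C) = C*(-1) + C*(1/4) = -C + C/4 = -3*C/4)
W(S, M) = S + M**2 (W(S, M) = M**2 + S = S + M**2)
1/W(273, sqrt(s(2) - 80)) = 1/(273 + (sqrt(-3/4*2 - 80))**2) = 1/(273 + (sqrt(-3/2 - 80))**2) = 1/(273 + (sqrt(-163/2))**2) = 1/(273 + (I*sqrt(326)/2)**2) = 1/(273 - 163/2) = 1/(383/2) = 2/383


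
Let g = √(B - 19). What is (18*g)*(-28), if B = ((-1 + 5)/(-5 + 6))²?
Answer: -504*I*√3 ≈ -872.95*I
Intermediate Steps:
B = 16 (B = (4/1)² = (4*1)² = 4² = 16)
g = I*√3 (g = √(16 - 19) = √(-3) = I*√3 ≈ 1.732*I)
(18*g)*(-28) = (18*(I*√3))*(-28) = (18*I*√3)*(-28) = -504*I*√3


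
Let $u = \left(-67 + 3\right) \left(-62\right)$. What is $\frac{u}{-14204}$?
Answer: $- \frac{992}{3551} \approx -0.27936$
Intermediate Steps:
$u = 3968$ ($u = \left(-64\right) \left(-62\right) = 3968$)
$\frac{u}{-14204} = \frac{3968}{-14204} = 3968 \left(- \frac{1}{14204}\right) = - \frac{992}{3551}$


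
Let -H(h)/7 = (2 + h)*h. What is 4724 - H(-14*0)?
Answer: 4724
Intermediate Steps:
H(h) = -7*h*(2 + h) (H(h) = -7*(2 + h)*h = -7*h*(2 + h))
4724 - H(-14*0) = 4724 - (-7)*(-14*0)*(2 - 14*0) = 4724 - (-7)*0*(2 + 0) = 4724 - (-7)*0*2 = 4724 - 1*0 = 4724 + 0 = 4724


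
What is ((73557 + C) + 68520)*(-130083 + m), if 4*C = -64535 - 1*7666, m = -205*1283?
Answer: -97509334743/2 ≈ -4.8755e+10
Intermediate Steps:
m = -263015
C = -72201/4 (C = (-64535 - 1*7666)/4 = (-64535 - 7666)/4 = (¼)*(-72201) = -72201/4 ≈ -18050.)
((73557 + C) + 68520)*(-130083 + m) = ((73557 - 72201/4) + 68520)*(-130083 - 263015) = (222027/4 + 68520)*(-393098) = (496107/4)*(-393098) = -97509334743/2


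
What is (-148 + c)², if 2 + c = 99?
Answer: 2601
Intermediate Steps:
c = 97 (c = -2 + 99 = 97)
(-148 + c)² = (-148 + 97)² = (-51)² = 2601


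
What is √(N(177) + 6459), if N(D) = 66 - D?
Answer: 46*√3 ≈ 79.674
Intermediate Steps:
√(N(177) + 6459) = √((66 - 1*177) + 6459) = √((66 - 177) + 6459) = √(-111 + 6459) = √6348 = 46*√3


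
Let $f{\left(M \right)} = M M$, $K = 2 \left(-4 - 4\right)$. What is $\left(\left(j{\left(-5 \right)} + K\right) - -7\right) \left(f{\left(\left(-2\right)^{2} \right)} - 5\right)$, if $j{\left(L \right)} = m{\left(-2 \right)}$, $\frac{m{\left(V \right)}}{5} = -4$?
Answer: $-319$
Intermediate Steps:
$m{\left(V \right)} = -20$ ($m{\left(V \right)} = 5 \left(-4\right) = -20$)
$j{\left(L \right)} = -20$
$K = -16$ ($K = 2 \left(-8\right) = -16$)
$f{\left(M \right)} = M^{2}$
$\left(\left(j{\left(-5 \right)} + K\right) - -7\right) \left(f{\left(\left(-2\right)^{2} \right)} - 5\right) = \left(\left(-20 - 16\right) - -7\right) \left(\left(\left(-2\right)^{2}\right)^{2} - 5\right) = \left(-36 + 7\right) \left(4^{2} - 5\right) = - 29 \left(16 - 5\right) = \left(-29\right) 11 = -319$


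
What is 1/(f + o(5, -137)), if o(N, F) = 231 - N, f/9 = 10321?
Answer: 1/93115 ≈ 1.0739e-5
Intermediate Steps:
f = 92889 (f = 9*10321 = 92889)
1/(f + o(5, -137)) = 1/(92889 + (231 - 1*5)) = 1/(92889 + (231 - 5)) = 1/(92889 + 226) = 1/93115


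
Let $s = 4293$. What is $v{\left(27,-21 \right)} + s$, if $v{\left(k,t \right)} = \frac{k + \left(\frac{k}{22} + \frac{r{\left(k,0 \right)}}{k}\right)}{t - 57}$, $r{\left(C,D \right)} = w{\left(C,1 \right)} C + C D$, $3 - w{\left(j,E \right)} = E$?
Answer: $\frac{7366123}{1716} \approx 4292.6$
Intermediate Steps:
$w{\left(j,E \right)} = 3 - E$
$r{\left(C,D \right)} = 2 C + C D$ ($r{\left(C,D \right)} = \left(3 - 1\right) C + C D = 2 C + C D$)
$v{\left(k,t \right)} = \frac{2 + \frac{23 k}{22}}{-57 + t}$ ($v{\left(k,t \right)} = \frac{k + \left(\frac{k}{22} + \frac{k \left(2 + 0\right)}{k}\right)}{t - 57} = \frac{k + \left(k \frac{1}{22} + \frac{k 2}{k}\right)}{-57 + t} = \frac{k + \left(\frac{k}{22} + \frac{2 k}{k}\right)}{-57 + t} = \frac{k + \left(\frac{k}{22} + 2\right)}{-57 + t} = \frac{k + \left(2 + \frac{k}{22}\right)}{-57 + t} = \frac{2 + \frac{23 k}{22}}{-57 + t}$)
$v{\left(27,-21 \right)} + s = \frac{44 + 23 \cdot 27}{22 \left(-57 - 21\right)} + 4293 = \frac{44 + 621}{22 \left(-78\right)} + 4293 = \frac{1}{22} \left(- \frac{1}{78}\right) 665 + 4293 = - \frac{665}{1716} + 4293 = \frac{7366123}{1716}$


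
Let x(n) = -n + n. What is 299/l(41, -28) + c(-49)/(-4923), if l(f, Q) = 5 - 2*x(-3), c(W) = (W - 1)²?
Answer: 1459477/24615 ≈ 59.292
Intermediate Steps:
c(W) = (-1 + W)²
x(n) = 0
l(f, Q) = 5 (l(f, Q) = 5 - 2*0 = 5 + 0 = 5)
299/l(41, -28) + c(-49)/(-4923) = 299/5 + (-1 - 49)²/(-4923) = 299*(⅕) + (-50)²*(-1/4923) = 299/5 + 2500*(-1/4923) = 299/5 - 2500/4923 = 1459477/24615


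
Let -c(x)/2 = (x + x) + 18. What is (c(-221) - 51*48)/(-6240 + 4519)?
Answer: 1600/1721 ≈ 0.92969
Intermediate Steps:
c(x) = -36 - 4*x (c(x) = -2*((x + x) + 18) = -2*(2*x + 18) = -2*(18 + 2*x) = -36 - 4*x)
(c(-221) - 51*48)/(-6240 + 4519) = ((-36 - 4*(-221)) - 51*48)/(-6240 + 4519) = ((-36 + 884) - 2448)/(-1721) = (848 - 2448)*(-1/1721) = -1600*(-1/1721) = 1600/1721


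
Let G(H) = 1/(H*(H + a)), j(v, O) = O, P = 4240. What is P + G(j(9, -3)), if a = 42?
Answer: 496079/117 ≈ 4240.0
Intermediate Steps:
G(H) = 1/(H*(42 + H)) (G(H) = 1/(H*(H + 42)) = 1/(H*(42 + H)))
P + G(j(9, -3)) = 4240 + 1/((-3)*(42 - 3)) = 4240 - ⅓/39 = 4240 - ⅓*1/39 = 4240 - 1/117 = 496079/117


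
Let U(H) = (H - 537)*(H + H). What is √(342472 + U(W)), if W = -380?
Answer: 36*√802 ≈ 1019.5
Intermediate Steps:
U(H) = 2*H*(-537 + H) (U(H) = (-537 + H)*(2*H) = 2*H*(-537 + H))
√(342472 + U(W)) = √(342472 + 2*(-380)*(-537 - 380)) = √(342472 + 2*(-380)*(-917)) = √(342472 + 696920) = √1039392 = 36*√802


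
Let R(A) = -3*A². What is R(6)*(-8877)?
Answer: 958716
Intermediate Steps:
R(6)*(-8877) = -3*6²*(-8877) = -3*36*(-8877) = -108*(-8877) = 958716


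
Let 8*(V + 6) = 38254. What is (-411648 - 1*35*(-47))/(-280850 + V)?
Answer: 1640012/1104297 ≈ 1.4851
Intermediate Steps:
V = 19103/4 (V = -6 + (⅛)*38254 = -6 + 19127/4 = 19103/4 ≈ 4775.8)
(-411648 - 1*35*(-47))/(-280850 + V) = (-411648 - 1*35*(-47))/(-280850 + 19103/4) = (-411648 - 35*(-47))/(-1104297/4) = (-411648 + 1645)*(-4/1104297) = -410003*(-4/1104297) = 1640012/1104297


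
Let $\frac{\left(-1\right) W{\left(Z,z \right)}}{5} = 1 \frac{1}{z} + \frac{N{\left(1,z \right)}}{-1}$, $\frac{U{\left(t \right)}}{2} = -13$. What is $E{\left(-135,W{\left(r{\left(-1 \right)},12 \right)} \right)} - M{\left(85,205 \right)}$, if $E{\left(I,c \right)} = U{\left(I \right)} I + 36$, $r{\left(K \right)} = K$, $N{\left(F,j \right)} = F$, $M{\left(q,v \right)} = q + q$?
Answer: $3376$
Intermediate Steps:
$M{\left(q,v \right)} = 2 q$
$U{\left(t \right)} = -26$ ($U{\left(t \right)} = 2 \left(-13\right) = -26$)
$W{\left(Z,z \right)} = 5 - \frac{5}{z}$ ($W{\left(Z,z \right)} = - 5 \left(1 \frac{1}{z} + 1 \frac{1}{-1}\right) = - 5 \left(\frac{1}{z} + 1 \left(-1\right)\right) = - 5 \left(\frac{1}{z} - 1\right) = - 5 \left(-1 + \frac{1}{z}\right) = 5 - \frac{5}{z}$)
$E{\left(I,c \right)} = 36 - 26 I$ ($E{\left(I,c \right)} = - 26 I + 36 = 36 - 26 I$)
$E{\left(-135,W{\left(r{\left(-1 \right)},12 \right)} \right)} - M{\left(85,205 \right)} = \left(36 - -3510\right) - 2 \cdot 85 = \left(36 + 3510\right) - 170 = 3546 - 170 = 3376$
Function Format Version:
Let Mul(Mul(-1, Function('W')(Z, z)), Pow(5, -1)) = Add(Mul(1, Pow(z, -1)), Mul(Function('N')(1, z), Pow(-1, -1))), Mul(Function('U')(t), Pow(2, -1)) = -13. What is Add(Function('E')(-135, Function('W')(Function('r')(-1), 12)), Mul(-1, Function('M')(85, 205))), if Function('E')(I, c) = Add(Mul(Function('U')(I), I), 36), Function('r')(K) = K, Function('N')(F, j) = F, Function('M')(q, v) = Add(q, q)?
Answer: 3376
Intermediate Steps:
Function('M')(q, v) = Mul(2, q)
Function('U')(t) = -26 (Function('U')(t) = Mul(2, -13) = -26)
Function('W')(Z, z) = Add(5, Mul(-5, Pow(z, -1))) (Function('W')(Z, z) = Mul(-5, Add(Mul(1, Pow(z, -1)), Mul(1, Pow(-1, -1)))) = Mul(-5, Add(Pow(z, -1), Mul(1, -1))) = Mul(-5, Add(Pow(z, -1), -1)) = Mul(-5, Add(-1, Pow(z, -1))) = Add(5, Mul(-5, Pow(z, -1))))
Function('E')(I, c) = Add(36, Mul(-26, I)) (Function('E')(I, c) = Add(Mul(-26, I), 36) = Add(36, Mul(-26, I)))
Add(Function('E')(-135, Function('W')(Function('r')(-1), 12)), Mul(-1, Function('M')(85, 205))) = Add(Add(36, Mul(-26, -135)), Mul(-1, Mul(2, 85))) = Add(Add(36, 3510), Mul(-1, 170)) = Add(3546, -170) = 3376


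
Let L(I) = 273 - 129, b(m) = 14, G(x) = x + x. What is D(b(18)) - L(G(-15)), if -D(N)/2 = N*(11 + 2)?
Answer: -508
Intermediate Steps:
G(x) = 2*x
L(I) = 144
D(N) = -26*N (D(N) = -2*N*(11 + 2) = -2*N*13 = -26*N)
D(b(18)) - L(G(-15)) = -26*14 - 1*144 = -364 - 144 = -508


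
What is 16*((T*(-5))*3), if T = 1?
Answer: -240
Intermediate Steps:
16*((T*(-5))*3) = 16*((1*(-5))*3) = 16*(-5*3) = 16*(-15) = -240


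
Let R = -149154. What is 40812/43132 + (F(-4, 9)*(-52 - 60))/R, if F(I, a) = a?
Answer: 255447921/268054597 ≈ 0.95297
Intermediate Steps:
40812/43132 + (F(-4, 9)*(-52 - 60))/R = 40812/43132 + (9*(-52 - 60))/(-149154) = 40812*(1/43132) + (9*(-112))*(-1/149154) = 10203/10783 - 1008*(-1/149154) = 10203/10783 + 168/24859 = 255447921/268054597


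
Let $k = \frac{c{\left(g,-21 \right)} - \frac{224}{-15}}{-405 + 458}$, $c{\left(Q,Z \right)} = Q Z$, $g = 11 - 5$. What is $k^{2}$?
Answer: $\frac{2775556}{632025} \approx 4.3915$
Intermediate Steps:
$g = 6$ ($g = 11 - 5 = 6$)
$k = - \frac{1666}{795}$ ($k = \frac{6 \left(-21\right) - \frac{224}{-15}}{-405 + 458} = \frac{-126 - - \frac{224}{15}}{53} = \left(-126 + \frac{224}{15}\right) \frac{1}{53} = \left(- \frac{1666}{15}\right) \frac{1}{53} = - \frac{1666}{795} \approx -2.0956$)
$k^{2} = \left(- \frac{1666}{795}\right)^{2} = \frac{2775556}{632025}$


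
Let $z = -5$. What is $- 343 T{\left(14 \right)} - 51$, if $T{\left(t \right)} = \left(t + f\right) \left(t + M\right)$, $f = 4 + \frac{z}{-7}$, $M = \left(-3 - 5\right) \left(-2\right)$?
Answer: $-192621$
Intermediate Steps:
$M = 16$ ($M = \left(-8\right) \left(-2\right) = 16$)
$f = \frac{33}{7}$ ($f = 4 - \frac{5}{-7} = 4 - - \frac{5}{7} = 4 + \frac{5}{7} = \frac{33}{7} \approx 4.7143$)
$T{\left(t \right)} = \left(16 + t\right) \left(\frac{33}{7} + t\right)$ ($T{\left(t \right)} = \left(t + \frac{33}{7}\right) \left(t + 16\right) = \left(\frac{33}{7} + t\right) \left(16 + t\right) = \left(16 + t\right) \left(\frac{33}{7} + t\right)$)
$- 343 T{\left(14 \right)} - 51 = - 343 \left(\frac{528}{7} + 14^{2} + \frac{145}{7} \cdot 14\right) - 51 = - 343 \left(\frac{528}{7} + 196 + 290\right) - 51 = \left(-343\right) \frac{3930}{7} - 51 = -192570 - 51 = -192621$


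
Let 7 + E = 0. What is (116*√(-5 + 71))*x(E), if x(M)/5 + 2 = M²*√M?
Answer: -1160*√66 + 28420*I*√462 ≈ -9423.9 + 6.1087e+5*I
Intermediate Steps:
E = -7 (E = -7 + 0 = -7)
x(M) = -10 + 5*M^(5/2) (x(M) = -10 + 5*(M²*√M) = -10 + 5*M^(5/2))
(116*√(-5 + 71))*x(E) = (116*√(-5 + 71))*(-10 + 5*(-7)^(5/2)) = (116*√66)*(-10 + 5*(49*I*√7)) = (116*√66)*(-10 + 245*I*√7) = 116*√66*(-10 + 245*I*√7)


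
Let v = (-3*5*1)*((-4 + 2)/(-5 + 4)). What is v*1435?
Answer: -43050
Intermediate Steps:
v = -30 (v = (-15*1)*(-2/(-1)) = -(-30)*(-1) = -15*2 = -30)
v*1435 = -30*1435 = -43050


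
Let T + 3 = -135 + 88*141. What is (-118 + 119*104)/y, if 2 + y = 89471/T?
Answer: 150405660/64931 ≈ 2316.4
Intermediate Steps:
T = 12270 (T = -3 + (-135 + 88*141) = -3 + (-135 + 12408) = -3 + 12273 = 12270)
y = 64931/12270 (y = -2 + 89471/12270 = 64931/12270 ≈ 5.2918)
(-118 + 119*104)/y = (-118 + 119*104)/(64931/12270) = (-118 + 12376)*(12270/64931) = 12258*(12270/64931) = 150405660/64931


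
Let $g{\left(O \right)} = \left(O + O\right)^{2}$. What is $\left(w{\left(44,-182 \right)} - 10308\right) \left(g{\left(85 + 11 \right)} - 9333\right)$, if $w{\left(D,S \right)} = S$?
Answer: $-288800190$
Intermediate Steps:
$g{\left(O \right)} = 4 O^{2}$ ($g{\left(O \right)} = \left(2 O\right)^{2} = 4 O^{2}$)
$\left(w{\left(44,-182 \right)} - 10308\right) \left(g{\left(85 + 11 \right)} - 9333\right) = \left(-182 - 10308\right) \left(4 \left(85 + 11\right)^{2} - 9333\right) = - 10490 \left(4 \cdot 96^{2} - 9333\right) = - 10490 \left(4 \cdot 9216 - 9333\right) = - 10490 \left(36864 - 9333\right) = \left(-10490\right) 27531 = -288800190$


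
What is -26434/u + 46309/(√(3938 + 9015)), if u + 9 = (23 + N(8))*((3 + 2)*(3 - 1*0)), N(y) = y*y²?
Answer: -13217/4008 + 46309*√12953/12953 ≈ 403.60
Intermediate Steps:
N(y) = y³
u = 8016 (u = -9 + (23 + 8³)*((3 + 2)*(3 - 1*0)) = -9 + (23 + 512)*(5*(3 + 0)) = -9 + 535*(5*3) = -9 + 535*15 = -9 + 8025 = 8016)
-26434/u + 46309/(√(3938 + 9015)) = -26434/8016 + 46309/(√(3938 + 9015)) = -26434*1/8016 + 46309/(√12953) = -13217/4008 + 46309*(√12953/12953) = -13217/4008 + 46309*√12953/12953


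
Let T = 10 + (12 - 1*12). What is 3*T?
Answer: 30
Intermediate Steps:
T = 10 (T = 10 + (12 - 12) = 10 + 0 = 10)
3*T = 3*10 = 30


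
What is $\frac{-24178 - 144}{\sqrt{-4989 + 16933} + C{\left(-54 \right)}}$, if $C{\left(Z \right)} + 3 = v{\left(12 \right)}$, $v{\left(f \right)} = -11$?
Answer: $- \frac{85127}{2937} - \frac{12161 \sqrt{2986}}{2937} \approx -255.25$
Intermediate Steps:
$C{\left(Z \right)} = -14$ ($C{\left(Z \right)} = -3 - 11 = -14$)
$\frac{-24178 - 144}{\sqrt{-4989 + 16933} + C{\left(-54 \right)}} = \frac{-24178 - 144}{\sqrt{-4989 + 16933} - 14} = \frac{-24178 - 144}{\sqrt{11944} - 14} = - \frac{24322}{2 \sqrt{2986} - 14} = - \frac{24322}{-14 + 2 \sqrt{2986}}$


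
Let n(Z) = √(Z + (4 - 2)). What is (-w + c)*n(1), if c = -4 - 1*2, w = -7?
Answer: √3 ≈ 1.7320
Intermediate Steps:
c = -6 (c = -4 - 2 = -6)
n(Z) = √(2 + Z) (n(Z) = √(Z + 2) = √(2 + Z))
(-w + c)*n(1) = (-1*(-7) - 6)*√(2 + 1) = (7 - 6)*√3 = 1*√3 = √3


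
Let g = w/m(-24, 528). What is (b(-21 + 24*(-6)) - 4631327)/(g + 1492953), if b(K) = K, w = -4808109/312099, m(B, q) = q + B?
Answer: -242841315646944/78279453639593 ≈ -3.1022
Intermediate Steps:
m(B, q) = B + q
w = -1602703/104033 (w = -4808109*1/312099 = -1602703/104033 ≈ -15.406)
g = -1602703/52432632 (g = -1602703/(104033*(-24 + 528)) = -1602703/104033/504 = -1602703/104033*1/504 = -1602703/52432632 ≈ -0.030567)
(b(-21 + 24*(-6)) - 4631327)/(g + 1492953) = ((-21 + 24*(-6)) - 4631327)/(-1602703/52432632 + 1492953) = ((-21 - 144) - 4631327)/(78279453639593/52432632) = (-165 - 4631327)*(52432632/78279453639593) = -4631492*52432632/78279453639593 = -242841315646944/78279453639593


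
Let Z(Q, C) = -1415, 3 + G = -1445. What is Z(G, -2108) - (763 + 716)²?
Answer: -2188856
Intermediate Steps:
G = -1448 (G = -3 - 1445 = -1448)
Z(G, -2108) - (763 + 716)² = -1415 - (763 + 716)² = -1415 - 1*1479² = -1415 - 1*2187441 = -1415 - 2187441 = -2188856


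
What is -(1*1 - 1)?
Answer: 0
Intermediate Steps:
-(1*1 - 1) = -(1 - 1) = -1*0 = 0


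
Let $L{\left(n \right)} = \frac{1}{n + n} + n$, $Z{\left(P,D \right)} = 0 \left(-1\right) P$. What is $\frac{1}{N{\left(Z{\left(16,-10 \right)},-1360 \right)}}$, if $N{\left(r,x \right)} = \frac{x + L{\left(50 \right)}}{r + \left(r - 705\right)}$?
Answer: $\frac{70500}{130999} \approx 0.53817$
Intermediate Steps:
$Z{\left(P,D \right)} = 0$ ($Z{\left(P,D \right)} = 0 P = 0$)
$L{\left(n \right)} = n + \frac{1}{2 n}$ ($L{\left(n \right)} = \frac{1}{2 n} + n = n + \frac{1}{2 n}$)
$N{\left(r,x \right)} = \frac{\frac{5001}{100} + x}{-705 + 2 r}$ ($N{\left(r,x \right)} = \frac{x + \left(50 + \frac{1}{2 \cdot 50}\right)}{r + \left(r - 705\right)} = \frac{x + \left(50 + \frac{1}{2} \cdot \frac{1}{50}\right)}{r + \left(r - 705\right)} = \frac{x + \left(50 + \frac{1}{100}\right)}{r + \left(-705 + r\right)} = \frac{x + \frac{5001}{100}}{-705 + 2 r} = \frac{\frac{5001}{100} + x}{-705 + 2 r}$)
$\frac{1}{N{\left(Z{\left(16,-10 \right)},-1360 \right)}} = \frac{1}{\frac{1}{100} \frac{1}{-705 + 2 \cdot 0} \left(5001 + 100 \left(-1360\right)\right)} = \frac{1}{\frac{1}{100} \frac{1}{-705 + 0} \left(5001 - 136000\right)} = \frac{1}{\frac{1}{100} \frac{1}{-705} \left(-130999\right)} = \frac{1}{\frac{1}{100} \left(- \frac{1}{705}\right) \left(-130999\right)} = \frac{1}{\frac{130999}{70500}} = \frac{70500}{130999}$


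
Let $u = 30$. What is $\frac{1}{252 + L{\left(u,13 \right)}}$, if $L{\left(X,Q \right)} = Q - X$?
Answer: $\frac{1}{235} \approx 0.0042553$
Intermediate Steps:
$\frac{1}{252 + L{\left(u,13 \right)}} = \frac{1}{252 + \left(13 - 30\right)} = \frac{1}{252 - 17} = \frac{1}{235}$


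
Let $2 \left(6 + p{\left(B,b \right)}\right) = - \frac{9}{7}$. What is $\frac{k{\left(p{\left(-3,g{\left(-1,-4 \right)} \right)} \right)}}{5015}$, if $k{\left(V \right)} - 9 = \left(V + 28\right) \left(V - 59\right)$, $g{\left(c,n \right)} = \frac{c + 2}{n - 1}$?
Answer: $- \frac{273017}{982940} \approx -0.27776$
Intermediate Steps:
$g{\left(c,n \right)} = \frac{2 + c}{-1 + n}$
$p{\left(B,b \right)} = - \frac{93}{14}$ ($p{\left(B,b \right)} = -6 + \frac{\left(-9\right) \frac{1}{7}}{2} = -6 + \frac{1}{2} \left(- \frac{9}{7}\right) = -6 - \frac{9}{14} = - \frac{93}{14}$)
$k{\left(V \right)} = 9 + \left(-59 + V\right) \left(28 + V\right)$ ($k{\left(V \right)} = 9 + \left(V + 28\right) \left(V - 59\right) = 9 + \left(28 + V\right) \left(-59 + V\right) = 9 + \left(-59 + V\right) \left(28 + V\right)$)
$\frac{k{\left(p{\left(-3,g{\left(-1,-4 \right)} \right)} \right)}}{5015} = \frac{-1643 + \left(- \frac{93}{14}\right)^{2} - - \frac{2883}{14}}{5015} = \left(-1643 + \frac{8649}{196} + \frac{2883}{14}\right) \frac{1}{5015} = \left(- \frac{273017}{196}\right) \frac{1}{5015} = - \frac{273017}{982940}$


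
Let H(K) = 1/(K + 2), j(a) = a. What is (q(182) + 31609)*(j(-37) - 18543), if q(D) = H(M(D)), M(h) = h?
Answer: -27015584765/46 ≈ -5.8730e+8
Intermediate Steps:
H(K) = 1/(2 + K)
q(D) = 1/(2 + D)
(q(182) + 31609)*(j(-37) - 18543) = (1/(2 + 182) + 31609)*(-37 - 18543) = (1/184 + 31609)*(-18580) = (5816057/184)*(-18580) = -27015584765/46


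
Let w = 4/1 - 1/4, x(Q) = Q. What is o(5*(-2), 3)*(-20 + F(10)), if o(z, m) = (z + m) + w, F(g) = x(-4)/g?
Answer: 663/10 ≈ 66.300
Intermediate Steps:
w = 15/4 (w = 4*1 - 1*1/4 = 4 - 1/4 = 15/4 ≈ 3.7500)
F(g) = -4/g
o(z, m) = 15/4 + m + z (o(z, m) = (z + m) + 15/4 = (m + z) + 15/4 = 15/4 + m + z)
o(5*(-2), 3)*(-20 + F(10)) = (15/4 + 3 + 5*(-2))*(-20 - 4/10) = (15/4 + 3 - 10)*(-20 - 4*1/10) = -13*(-20 - 2/5)/4 = -13/4*(-102/5) = 663/10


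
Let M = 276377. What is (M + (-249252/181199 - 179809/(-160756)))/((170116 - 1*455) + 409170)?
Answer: 8050530178569867/16860667739406964 ≈ 0.47747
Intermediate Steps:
(M + (-249252/181199 - 179809/(-160756)))/((170116 - 1*455) + 409170) = (276377 + (-249252/181199 - 179809/(-160756)))/((170116 - 1*455) + 409170) = (276377 + (-249252*1/181199 - 179809*(-1/160756)))/((170116 - 455) + 409170) = (276377 + (-249252/181199 + 179809/160756))/(169661 + 409170) = (276377 - 7487543521/29128826444)/578831 = (8050530178569867/29128826444)*(1/578831) = 8050530178569867/16860667739406964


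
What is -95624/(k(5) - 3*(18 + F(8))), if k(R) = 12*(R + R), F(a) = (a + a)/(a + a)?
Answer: -95624/63 ≈ -1517.8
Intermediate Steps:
F(a) = 1 (F(a) = (2*a)/((2*a)) = (2*a)*(1/(2*a)) = 1)
k(R) = 24*R (k(R) = 12*(2*R) = 24*R)
-95624/(k(5) - 3*(18 + F(8))) = -95624/(24*5 - 3*(18 + 1)) = -95624/(120 - 3*19) = -95624/(120 - 57) = -95624/63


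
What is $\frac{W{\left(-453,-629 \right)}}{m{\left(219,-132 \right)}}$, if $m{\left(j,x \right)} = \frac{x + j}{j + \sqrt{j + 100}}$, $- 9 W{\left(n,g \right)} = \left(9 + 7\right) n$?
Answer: $\frac{176368}{87} + \frac{2416 \sqrt{319}}{261} \approx 2192.5$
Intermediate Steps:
$W{\left(n,g \right)} = - \frac{16 n}{9}$ ($W{\left(n,g \right)} = - \frac{\left(9 + 7\right) n}{9} = - \frac{16 n}{9}$)
$m{\left(j,x \right)} = \frac{j + x}{j + \sqrt{100 + j}}$
$\frac{W{\left(-453,-629 \right)}}{m{\left(219,-132 \right)}} = \frac{\left(- \frac{16}{9}\right) \left(-453\right)}{\frac{1}{219 + \sqrt{100 + 219}} \left(219 - 132\right)} = \frac{2416}{3 \frac{1}{219 + \sqrt{319}} \cdot 87} = \frac{2416}{3 \frac{87}{219 + \sqrt{319}}} = \frac{2416 \left(\frac{73}{29} + \frac{\sqrt{319}}{87}\right)}{3} = \frac{176368}{87} + \frac{2416 \sqrt{319}}{261}$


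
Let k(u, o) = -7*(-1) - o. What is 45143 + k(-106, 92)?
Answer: 45058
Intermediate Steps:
k(u, o) = 7 - o
45143 + k(-106, 92) = 45143 + (7 - 1*92) = 45143 + (7 - 92) = 45143 - 85 = 45058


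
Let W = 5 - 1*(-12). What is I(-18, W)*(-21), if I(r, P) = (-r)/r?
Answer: 21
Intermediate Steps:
W = 17 (W = 5 + 12 = 17)
I(r, P) = -1
I(-18, W)*(-21) = -1*(-21) = 21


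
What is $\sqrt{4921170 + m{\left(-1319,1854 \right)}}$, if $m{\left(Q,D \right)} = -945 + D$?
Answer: $\sqrt{4922079} \approx 2218.6$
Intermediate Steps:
$\sqrt{4921170 + m{\left(-1319,1854 \right)}} = \sqrt{4921170 + \left(-945 + 1854\right)} = \sqrt{4921170 + 909} = \sqrt{4922079}$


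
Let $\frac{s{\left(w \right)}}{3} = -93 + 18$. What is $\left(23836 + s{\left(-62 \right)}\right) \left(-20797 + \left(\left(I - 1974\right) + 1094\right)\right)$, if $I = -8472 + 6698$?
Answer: $-553701561$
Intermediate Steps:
$s{\left(w \right)} = -225$ ($s{\left(w \right)} = 3 \left(-93 + 18\right) = 3 \left(-75\right) = -225$)
$I = -1774$
$\left(23836 + s{\left(-62 \right)}\right) \left(-20797 + \left(\left(I - 1974\right) + 1094\right)\right) = \left(23836 - 225\right) \left(-20797 + \left(\left(-1774 - 1974\right) + 1094\right)\right) = 23611 \left(-20797 + \left(-3748 + 1094\right)\right) = 23611 \left(-20797 - 2654\right) = 23611 \left(-23451\right) = -553701561$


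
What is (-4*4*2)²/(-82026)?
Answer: -512/41013 ≈ -0.012484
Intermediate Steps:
(-4*4*2)²/(-82026) = (-16*2)²*(-1/82026) = (-32)²*(-1/82026) = 1024*(-1/82026) = -512/41013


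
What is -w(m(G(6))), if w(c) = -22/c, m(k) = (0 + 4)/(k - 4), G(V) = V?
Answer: 11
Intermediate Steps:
m(k) = 4/(-4 + k)
-w(m(G(6))) = -(-22)/(4/(-4 + 6)) = -(-22)/(4/2) = -(-22)/(4*(½)) = -(-22)/2 = -1*(-11) = 11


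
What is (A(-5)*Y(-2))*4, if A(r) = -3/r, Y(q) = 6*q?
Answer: -144/5 ≈ -28.800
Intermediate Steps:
(A(-5)*Y(-2))*4 = ((-3/(-5))*(6*(-2)))*4 = (-3*(-⅕)*(-12))*4 = ((⅗)*(-12))*4 = -36/5*4 = -144/5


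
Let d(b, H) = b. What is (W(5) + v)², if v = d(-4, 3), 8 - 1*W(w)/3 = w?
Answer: 25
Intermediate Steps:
W(w) = 24 - 3*w
v = -4
(W(5) + v)² = ((24 - 3*5) - 4)² = ((24 - 15) - 4)² = (9 - 4)² = 5² = 25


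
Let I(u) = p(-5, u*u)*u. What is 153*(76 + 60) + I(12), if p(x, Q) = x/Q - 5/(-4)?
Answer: 249871/12 ≈ 20823.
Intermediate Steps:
p(x, Q) = 5/4 + x/Q (p(x, Q) = x/Q - 5*(-¼) = x/Q + 5/4 = 5/4 + x/Q)
I(u) = u*(5/4 - 5/u²) (I(u) = (5/4 - 5/u²)*u = u*(5/4 - 5/u²))
153*(76 + 60) + I(12) = 153*(76 + 60) + (-5/12 + (5/4)*12) = 153*136 + (-5*1/12 + 15) = 20808 + (-5/12 + 15) = 20808 + 175/12 = 249871/12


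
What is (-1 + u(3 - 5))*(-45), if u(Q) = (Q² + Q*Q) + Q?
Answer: -225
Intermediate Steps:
u(Q) = Q + 2*Q² (u(Q) = (Q² + Q²) + Q = 2*Q² + Q = Q + 2*Q²)
(-1 + u(3 - 5))*(-45) = (-1 + (3 - 5)*(1 + 2*(3 - 5)))*(-45) = (-1 - 2*(1 + 2*(-2)))*(-45) = (-1 - 2*(1 - 4))*(-45) = (-1 - 2*(-3))*(-45) = (-1 + 6)*(-45) = 5*(-45) = -225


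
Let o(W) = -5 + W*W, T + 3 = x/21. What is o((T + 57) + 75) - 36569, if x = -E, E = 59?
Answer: -9106634/441 ≈ -20650.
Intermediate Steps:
x = -59 (x = -1*59 = -59)
T = -122/21 (T = -3 - 59/21 = -122/21 ≈ -5.8095)
o(W) = -5 + W**2
o((T + 57) + 75) - 36569 = (-5 + ((-122/21 + 57) + 75)**2) - 36569 = (-5 + (1075/21 + 75)**2) - 36569 = (-5 + (2650/21)**2) - 36569 = (-5 + 7022500/441) - 36569 = 7020295/441 - 36569 = -9106634/441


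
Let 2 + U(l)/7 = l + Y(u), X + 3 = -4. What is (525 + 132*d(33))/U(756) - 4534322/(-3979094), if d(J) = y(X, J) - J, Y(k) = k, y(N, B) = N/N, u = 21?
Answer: 705716296/1541898925 ≈ 0.45769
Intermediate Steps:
X = -7 (X = -3 - 4 = -7)
y(N, B) = 1
d(J) = 1 - J
U(l) = 133 + 7*l (U(l) = -14 + 7*(l + 21) = -14 + 7*(21 + l) = -14 + (147 + 7*l) = 133 + 7*l)
(525 + 132*d(33))/U(756) - 4534322/(-3979094) = (525 + 132*(1 - 1*33))/(133 + 7*756) - 4534322/(-3979094) = (525 + 132*(1 - 33))/(133 + 5292) - 4534322*(-1/3979094) = (525 + 132*(-32))/5425 + 2267161/1989547 = (525 - 4224)*(1/5425) + 2267161/1989547 = -3699*1/5425 + 2267161/1989547 = -3699/5425 + 2267161/1989547 = 705716296/1541898925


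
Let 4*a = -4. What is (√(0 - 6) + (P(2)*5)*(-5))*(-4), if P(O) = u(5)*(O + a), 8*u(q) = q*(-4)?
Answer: -250 - 4*I*√6 ≈ -250.0 - 9.798*I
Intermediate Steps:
u(q) = -q/2 (u(q) = (q*(-4))/8 = (-4*q)/8 = -q/2)
a = -1 (a = (¼)*(-4) = -1)
P(O) = 5/2 - 5*O/2 (P(O) = (-½*5)*(O - 1) = -5*(-1 + O)/2 = 5/2 - 5*O/2)
(√(0 - 6) + (P(2)*5)*(-5))*(-4) = (√(0 - 6) + ((5/2 - 5/2*2)*5)*(-5))*(-4) = (√(-6) + ((5/2 - 5)*5)*(-5))*(-4) = (I*√6 - 5/2*5*(-5))*(-4) = (I*√6 - 25/2*(-5))*(-4) = (I*√6 + 125/2)*(-4) = (125/2 + I*√6)*(-4) = -250 - 4*I*√6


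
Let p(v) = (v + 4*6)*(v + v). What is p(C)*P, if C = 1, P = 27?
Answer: 1350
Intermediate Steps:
p(v) = 2*v*(24 + v) (p(v) = (v + 24)*(2*v) = (24 + v)*(2*v) = 2*v*(24 + v))
p(C)*P = (2*1*(24 + 1))*27 = (2*1*25)*27 = 50*27 = 1350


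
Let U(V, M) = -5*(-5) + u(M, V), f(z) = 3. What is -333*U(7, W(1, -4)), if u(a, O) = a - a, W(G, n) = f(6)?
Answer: -8325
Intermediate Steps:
W(G, n) = 3
u(a, O) = 0
U(V, M) = 25 (U(V, M) = -5*(-5) + 0 = 25 + 0 = 25)
-333*U(7, W(1, -4)) = -333*25 = -8325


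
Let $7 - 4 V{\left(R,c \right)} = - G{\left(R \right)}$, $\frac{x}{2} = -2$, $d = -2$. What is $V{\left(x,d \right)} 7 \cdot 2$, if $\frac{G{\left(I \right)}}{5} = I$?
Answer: $- \frac{91}{2} \approx -45.5$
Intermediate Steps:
$G{\left(I \right)} = 5 I$
$x = -4$ ($x = 2 \left(-2\right) = -4$)
$V{\left(R,c \right)} = \frac{7}{4} + \frac{5 R}{4}$ ($V{\left(R,c \right)} = \frac{7}{4} - \frac{\left(-1\right) 5 R}{4} = \frac{7}{4} - \frac{\left(-5\right) R}{4} = \frac{7}{4} + \frac{5 R}{4}$)
$V{\left(x,d \right)} 7 \cdot 2 = \left(\frac{7}{4} + \frac{5}{4} \left(-4\right)\right) 7 \cdot 2 = \left(\frac{7}{4} - 5\right) 7 \cdot 2 = \left(- \frac{13}{4}\right) 7 \cdot 2 = \left(- \frac{91}{4}\right) 2 = - \frac{91}{2}$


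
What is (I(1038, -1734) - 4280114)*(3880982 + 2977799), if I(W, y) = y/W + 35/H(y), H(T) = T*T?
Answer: -15270270544115840809841/520168788 ≈ -2.9356e+13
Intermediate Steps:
H(T) = T²
I(W, y) = 35/y² + y/W (I(W, y) = y/W + 35/(y²) = y/W + 35/y² = 35/y² + y/W)
(I(1038, -1734) - 4280114)*(3880982 + 2977799) = ((35/(-1734)² - 1734/1038) - 4280114)*(3880982 + 2977799) = ((35*(1/3006756) - 1734*1/1038) - 4280114)*6858781 = ((35/3006756 - 289/173) - 4280114)*6858781 = (-868946429/520168788 - 4280114)*6858781 = -2226382580828261/520168788*6858781 = -15270270544115840809841/520168788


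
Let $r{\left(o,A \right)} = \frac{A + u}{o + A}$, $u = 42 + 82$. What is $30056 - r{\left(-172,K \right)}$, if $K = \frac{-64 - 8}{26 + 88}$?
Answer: $\frac{12323253}{410} \approx 30057.0$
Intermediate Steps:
$u = 124$
$K = - \frac{12}{19}$ ($K = - \frac{72}{114} = \left(-72\right) \frac{1}{114} = - \frac{12}{19} \approx -0.63158$)
$r{\left(o,A \right)} = \frac{124 + A}{A + o}$ ($r{\left(o,A \right)} = \frac{A + 124}{o + A} = \frac{124 + A}{A + o}$)
$30056 - r{\left(-172,K \right)} = 30056 - \frac{124 - \frac{12}{19}}{- \frac{12}{19} - 172} = 30056 - \frac{1}{- \frac{3280}{19}} \cdot \frac{2344}{19} = 30056 - \left(- \frac{19}{3280}\right) \frac{2344}{19} = 30056 - - \frac{293}{410} = 30056 + \frac{293}{410} = \frac{12323253}{410}$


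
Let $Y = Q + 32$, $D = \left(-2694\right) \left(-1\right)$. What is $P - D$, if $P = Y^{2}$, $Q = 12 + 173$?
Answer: $44395$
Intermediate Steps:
$Q = 185$
$D = 2694$
$Y = 217$ ($Y = 185 + 32 = 217$)
$P = 47089$ ($P = 217^{2} = 47089$)
$P - D = 47089 - 2694 = 44395$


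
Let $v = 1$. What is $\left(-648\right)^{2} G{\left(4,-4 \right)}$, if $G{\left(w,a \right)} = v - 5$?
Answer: $-1679616$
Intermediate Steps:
$G{\left(w,a \right)} = -4$ ($G{\left(w,a \right)} = 1 - 5 = -4$)
$\left(-648\right)^{2} G{\left(4,-4 \right)} = \left(-648\right)^{2} \left(-4\right) = 419904 \left(-4\right) = -1679616$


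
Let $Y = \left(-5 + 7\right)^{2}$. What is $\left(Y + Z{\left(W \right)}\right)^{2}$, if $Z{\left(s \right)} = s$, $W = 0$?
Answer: $16$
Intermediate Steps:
$Y = 4$ ($Y = 2^{2} = 4$)
$\left(Y + Z{\left(W \right)}\right)^{2} = \left(4 + 0\right)^{2} = 4^{2} = 16$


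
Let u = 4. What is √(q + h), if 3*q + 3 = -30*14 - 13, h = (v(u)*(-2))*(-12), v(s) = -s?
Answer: 2*I*√543/3 ≈ 15.535*I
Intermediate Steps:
h = -96 (h = (-1*4*(-2))*(-12) = -4*(-2)*(-12) = 8*(-12) = -96)
q = -436/3 (q = -1 + (-30*14 - 13)/3 = -1 + (-420 - 13)/3 = -1 + (⅓)*(-433) = -1 - 433/3 = -436/3 ≈ -145.33)
√(q + h) = √(-436/3 - 96) = √(-724/3) = 2*I*√543/3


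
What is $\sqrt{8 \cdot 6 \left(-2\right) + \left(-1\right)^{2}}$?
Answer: $i \sqrt{95} \approx 9.7468 i$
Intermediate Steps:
$\sqrt{8 \cdot 6 \left(-2\right) + \left(-1\right)^{2}} = \sqrt{48 \left(-2\right) + 1} = \sqrt{-96 + 1} = \sqrt{-95} = i \sqrt{95}$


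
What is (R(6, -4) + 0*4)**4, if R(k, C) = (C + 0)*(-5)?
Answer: 160000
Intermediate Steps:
R(k, C) = -5*C (R(k, C) = C*(-5) = -5*C)
(R(6, -4) + 0*4)**4 = (-5*(-4) + 0*4)**4 = (20 + 0)**4 = 20**4 = 160000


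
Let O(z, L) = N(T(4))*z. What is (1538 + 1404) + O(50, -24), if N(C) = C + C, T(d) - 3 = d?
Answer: 3642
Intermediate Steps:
T(d) = 3 + d
N(C) = 2*C
O(z, L) = 14*z (O(z, L) = (2*(3 + 4))*z = (2*7)*z = 14*z)
(1538 + 1404) + O(50, -24) = (1538 + 1404) + 14*50 = 2942 + 700 = 3642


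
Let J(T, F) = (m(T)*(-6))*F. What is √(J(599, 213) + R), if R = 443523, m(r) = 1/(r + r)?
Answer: √159136113162/599 ≈ 665.97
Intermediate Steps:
m(r) = 1/(2*r)
J(T, F) = -3*F/T (J(T, F) = ((1/(2*T))*(-6))*F = (-3/T)*F = -3*F/T)
√(J(599, 213) + R) = √(-3*213/599 + 443523) = √(-3*213*1/599 + 443523) = √(-639/599 + 443523) = √(265669638/599) = √159136113162/599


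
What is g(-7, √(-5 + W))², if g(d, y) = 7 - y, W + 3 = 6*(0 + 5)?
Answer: (7 - √22)² ≈ 5.3342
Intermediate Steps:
W = 27 (W = -3 + 6*(0 + 5) = -3 + 6*5 = -3 + 30 = 27)
g(-7, √(-5 + W))² = (7 - √(-5 + 27))² = (7 - √22)²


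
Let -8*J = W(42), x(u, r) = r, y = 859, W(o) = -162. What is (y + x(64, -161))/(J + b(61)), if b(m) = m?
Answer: 2792/325 ≈ 8.5908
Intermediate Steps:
J = 81/4 (J = -1/8*(-162) = 81/4 ≈ 20.250)
(y + x(64, -161))/(J + b(61)) = (859 - 161)/(81/4 + 61) = 698/(325/4) = 698*(4/325) = 2792/325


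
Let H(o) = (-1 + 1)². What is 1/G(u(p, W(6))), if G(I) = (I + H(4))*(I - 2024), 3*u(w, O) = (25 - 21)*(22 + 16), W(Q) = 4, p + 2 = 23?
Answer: -9/899840 ≈ -1.0002e-5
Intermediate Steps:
p = 21 (p = -2 + 23 = 21)
H(o) = 0 (H(o) = 0² = 0)
u(w, O) = 152/3 (u(w, O) = ((25 - 21)*(22 + 16))/3 = (4*38)/3 = (⅓)*152 = 152/3)
G(I) = I*(-2024 + I) (G(I) = (I + 0)*(I - 2024) = I*(-2024 + I))
1/G(u(p, W(6))) = 1/(152*(-2024 + 152/3)/3) = 1/((152/3)*(-5920/3)) = 1/(-899840/9) = -9/899840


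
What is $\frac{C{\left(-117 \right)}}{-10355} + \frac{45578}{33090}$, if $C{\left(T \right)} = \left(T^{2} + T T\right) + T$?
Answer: $- \frac{8602126}{6852939} \approx -1.2552$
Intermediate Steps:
$C{\left(T \right)} = T + 2 T^{2}$ ($C{\left(T \right)} = \left(T^{2} + T^{2}\right) + T = 2 T^{2} + T = T + 2 T^{2}$)
$\frac{C{\left(-117 \right)}}{-10355} + \frac{45578}{33090} = \frac{\left(-117\right) \left(1 + 2 \left(-117\right)\right)}{-10355} + \frac{45578}{33090} = - 117 \left(1 - 234\right) \left(- \frac{1}{10355}\right) + 45578 \cdot \frac{1}{33090} = \left(-117\right) \left(-233\right) \left(- \frac{1}{10355}\right) + \frac{22789}{16545} = 27261 \left(- \frac{1}{10355}\right) + \frac{22789}{16545} = - \frac{27261}{10355} + \frac{22789}{16545} = - \frac{8602126}{6852939}$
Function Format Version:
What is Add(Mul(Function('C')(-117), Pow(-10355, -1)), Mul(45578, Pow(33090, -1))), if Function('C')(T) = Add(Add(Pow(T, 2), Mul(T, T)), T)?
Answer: Rational(-8602126, 6852939) ≈ -1.2552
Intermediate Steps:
Function('C')(T) = Add(T, Mul(2, Pow(T, 2))) (Function('C')(T) = Add(Add(Pow(T, 2), Pow(T, 2)), T) = Add(Mul(2, Pow(T, 2)), T) = Add(T, Mul(2, Pow(T, 2))))
Add(Mul(Function('C')(-117), Pow(-10355, -1)), Mul(45578, Pow(33090, -1))) = Add(Mul(Mul(-117, Add(1, Mul(2, -117))), Pow(-10355, -1)), Mul(45578, Pow(33090, -1))) = Add(Mul(Mul(-117, Add(1, -234)), Rational(-1, 10355)), Mul(45578, Rational(1, 33090))) = Add(Mul(Mul(-117, -233), Rational(-1, 10355)), Rational(22789, 16545)) = Add(Mul(27261, Rational(-1, 10355)), Rational(22789, 16545)) = Add(Rational(-27261, 10355), Rational(22789, 16545)) = Rational(-8602126, 6852939)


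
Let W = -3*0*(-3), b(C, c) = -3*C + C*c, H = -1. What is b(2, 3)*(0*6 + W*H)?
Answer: 0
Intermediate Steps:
W = 0 (W = 0*(-3) = 0)
b(2, 3)*(0*6 + W*H) = (2*(-3 + 3))*(0*6 + 0*(-1)) = (2*0)*(0 + 0) = 0*0 = 0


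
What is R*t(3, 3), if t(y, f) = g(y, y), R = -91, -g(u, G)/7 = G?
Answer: 1911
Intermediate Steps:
g(u, G) = -7*G
t(y, f) = -7*y
R*t(3, 3) = -(-637)*3 = -91*(-21) = 1911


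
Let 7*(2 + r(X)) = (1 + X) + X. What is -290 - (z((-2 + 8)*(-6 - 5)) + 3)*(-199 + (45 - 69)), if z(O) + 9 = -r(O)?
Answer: 20939/7 ≈ 2991.3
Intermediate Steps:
r(X) = -13/7 + 2*X/7 (r(X) = -2 + ((1 + X) + X)/7 = -2 + (1 + 2*X)/7 = -2 + (⅐ + 2*X/7) = -13/7 + 2*X/7)
z(O) = -50/7 - 2*O/7 (z(O) = -9 - (-13/7 + 2*O/7) = -9 + (13/7 - 2*O/7) = -50/7 - 2*O/7)
-290 - (z((-2 + 8)*(-6 - 5)) + 3)*(-199 + (45 - 69)) = -290 - ((-50/7 - 2*(-2 + 8)*(-6 - 5)/7) + 3)*(-199 + (45 - 69)) = -290 - ((-50/7 - 12*(-11)/7) + 3)*(-199 - 24) = -290 - ((-50/7 - 2/7*(-66)) + 3)*(-223) = -290 - ((-50/7 + 132/7) + 3)*(-223) = -290 - (82/7 + 3)*(-223) = -290 - 103*(-223)/7 = -290 - 1*(-22969/7) = -290 + 22969/7 = 20939/7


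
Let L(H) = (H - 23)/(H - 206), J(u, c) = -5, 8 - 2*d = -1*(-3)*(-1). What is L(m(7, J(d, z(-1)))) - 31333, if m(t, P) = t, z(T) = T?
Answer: -6235251/199 ≈ -31333.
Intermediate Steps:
d = 11/2 (d = 4 - (-1*(-3))*(-1)/2 = 4 - 3*(-1)/2 = 4 - ½*(-3) = 4 + 3/2 = 11/2 ≈ 5.5000)
L(H) = (-23 + H)/(-206 + H)
L(m(7, J(d, z(-1)))) - 31333 = (-23 + 7)/(-206 + 7) - 31333 = -16/(-199) - 31333 = -1/199*(-16) - 31333 = 16/199 - 31333 = -6235251/199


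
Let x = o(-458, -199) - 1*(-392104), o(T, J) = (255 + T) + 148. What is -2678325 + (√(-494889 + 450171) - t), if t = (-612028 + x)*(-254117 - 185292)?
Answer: -96663430736 + I*√44718 ≈ -9.6663e+10 + 211.47*I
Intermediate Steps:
o(T, J) = 403 + T
x = 392049 (x = (403 - 458) - 1*(-392104) = -55 + 392104 = 392049)
t = 96660752411 (t = (-612028 + 392049)*(-254117 - 185292) = -219979*(-439409) = 96660752411)
-2678325 + (√(-494889 + 450171) - t) = -2678325 + (√(-494889 + 450171) - 1*96660752411) = -2678325 + (√(-44718) - 96660752411) = -2678325 + (I*√44718 - 96660752411) = -2678325 + (-96660752411 + I*√44718) = -96663430736 + I*√44718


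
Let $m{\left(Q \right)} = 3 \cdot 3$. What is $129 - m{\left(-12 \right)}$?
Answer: $120$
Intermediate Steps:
$m{\left(Q \right)} = 9$
$129 - m{\left(-12 \right)} = 129 - 9 = 120$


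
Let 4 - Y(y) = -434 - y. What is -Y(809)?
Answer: -1247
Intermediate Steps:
Y(y) = 438 + y (Y(y) = 4 - (-434 - y) = 4 + (434 + y) = 438 + y)
-Y(809) = -(438 + 809) = -1*1247 = -1247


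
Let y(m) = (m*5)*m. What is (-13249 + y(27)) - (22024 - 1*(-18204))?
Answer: -49832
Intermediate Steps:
y(m) = 5*m² (y(m) = (5*m)*m = 5*m²)
(-13249 + y(27)) - (22024 - 1*(-18204)) = (-13249 + 5*27²) - (22024 - 1*(-18204)) = (-13249 + 5*729) - (22024 + 18204) = (-13249 + 3645) - 1*40228 = -9604 - 40228 = -49832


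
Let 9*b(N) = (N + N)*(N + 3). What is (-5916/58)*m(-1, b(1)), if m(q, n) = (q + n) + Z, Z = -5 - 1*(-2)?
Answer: 952/3 ≈ 317.33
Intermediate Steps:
Z = -3 (Z = -5 + 2 = -3)
b(N) = 2*N*(3 + N)/9 (b(N) = ((N + N)*(N + 3))/9 = ((2*N)*(3 + N))/9 = (2*N*(3 + N))/9 = 2*N*(3 + N)/9)
m(q, n) = -3 + n + q (m(q, n) = (q + n) - 3 = (n + q) - 3 = -3 + n + q)
(-5916/58)*m(-1, b(1)) = (-5916/58)*(-3 + (2/9)*1*(3 + 1) - 1) = (-5916/58)*(-3 + (2/9)*1*4 - 1) = (-87*34/29)*(-3 + 8/9 - 1) = -102*(-28/9) = 952/3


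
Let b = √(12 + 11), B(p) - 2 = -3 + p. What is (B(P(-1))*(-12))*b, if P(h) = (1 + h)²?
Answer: 12*√23 ≈ 57.550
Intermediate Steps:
B(p) = -1 + p (B(p) = 2 + (-3 + p) = -1 + p)
b = √23 ≈ 4.7958
(B(P(-1))*(-12))*b = ((-1 + (1 - 1)²)*(-12))*√23 = ((-1 + 0²)*(-12))*√23 = ((-1 + 0)*(-12))*√23 = (-1*(-12))*√23 = 12*√23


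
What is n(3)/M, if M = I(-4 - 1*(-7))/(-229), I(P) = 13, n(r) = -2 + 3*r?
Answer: -1603/13 ≈ -123.31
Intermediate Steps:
M = -13/229 (M = 13/(-229) = 13*(-1/229) = -13/229 ≈ -0.056769)
n(3)/M = (-2 + 3*3)/(-13/229) = (-2 + 9)*(-229/13) = 7*(-229/13) = -1603/13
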